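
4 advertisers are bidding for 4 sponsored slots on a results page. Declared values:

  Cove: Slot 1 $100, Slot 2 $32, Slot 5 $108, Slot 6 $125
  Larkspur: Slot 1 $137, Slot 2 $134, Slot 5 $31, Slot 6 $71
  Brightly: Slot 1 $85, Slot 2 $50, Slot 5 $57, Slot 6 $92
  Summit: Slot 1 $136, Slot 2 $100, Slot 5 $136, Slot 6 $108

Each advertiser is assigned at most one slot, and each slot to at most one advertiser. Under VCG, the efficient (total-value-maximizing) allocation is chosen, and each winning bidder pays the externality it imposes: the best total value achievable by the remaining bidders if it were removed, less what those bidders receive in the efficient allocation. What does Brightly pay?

Efficient allocation: Cove→Slot 6 ($125), Larkspur→Slot 2 ($134), Brightly→Slot 1 ($85), Summit→Slot 5 ($136); total welfare W = $480.
Brightly receives Slot 1 at value $85, so the others get W − 85 = $395.
Without Brightly: best allocation of the remaining 3 bidders over all 4 slots is Cove→Slot 6 ($125), Larkspur→Slot 1 ($137), Summit→Slot 5 ($136), total $398.
VCG payment = (others' best without Brightly) − (others' welfare with Brightly) = 398 − 395 = $3.

Brightly pays $3.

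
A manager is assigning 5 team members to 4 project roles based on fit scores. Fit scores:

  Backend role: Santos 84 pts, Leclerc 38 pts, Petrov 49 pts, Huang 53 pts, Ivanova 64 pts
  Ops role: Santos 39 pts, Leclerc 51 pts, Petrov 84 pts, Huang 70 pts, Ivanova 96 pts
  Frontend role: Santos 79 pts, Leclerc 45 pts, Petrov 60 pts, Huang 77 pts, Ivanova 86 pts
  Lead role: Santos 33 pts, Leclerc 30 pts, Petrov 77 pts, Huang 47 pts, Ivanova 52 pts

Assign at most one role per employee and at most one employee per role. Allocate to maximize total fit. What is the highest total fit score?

Optimal: Santos→Backend role (84 pts), Ivanova→Ops role (96 pts), Huang→Frontend role (77 pts), Petrov→Lead role (77 pts) — total 84+96+77+77 = 334 pts.
Row-greedy (each employee in turn takes its best remaining role) gives 289 pts, worse by 45.
Next-best assignment: Santos→Backend role, Huang→Ops role, Ivanova→Frontend role, Petrov→Lead role = 317 pts.

Max total: 334 pts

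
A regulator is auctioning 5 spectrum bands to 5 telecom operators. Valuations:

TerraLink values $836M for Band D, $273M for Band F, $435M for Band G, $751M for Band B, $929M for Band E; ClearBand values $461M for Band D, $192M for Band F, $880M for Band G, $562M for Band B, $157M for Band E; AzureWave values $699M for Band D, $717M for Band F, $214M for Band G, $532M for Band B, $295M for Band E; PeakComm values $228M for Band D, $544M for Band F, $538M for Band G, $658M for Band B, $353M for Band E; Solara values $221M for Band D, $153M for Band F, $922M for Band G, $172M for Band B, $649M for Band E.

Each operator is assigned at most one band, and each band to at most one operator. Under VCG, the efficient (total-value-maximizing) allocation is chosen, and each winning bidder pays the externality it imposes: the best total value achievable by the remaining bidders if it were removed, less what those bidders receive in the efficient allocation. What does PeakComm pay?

PeakComm pays $48M.

Efficient allocation: TerraLink→Band D ($836M), ClearBand→Band G ($880M), AzureWave→Band F ($717M), PeakComm→Band B ($658M), Solara→Band E ($649M); total welfare W = $3740M.
PeakComm receives Band B at value $658M, so the others get W − 658 = $3082M.
Without PeakComm: best allocation of the remaining 4 bidders over all 5 bands is TerraLink→Band E ($929M), ClearBand→Band B ($562M), AzureWave→Band F ($717M), Solara→Band G ($922M), total $3130M.
VCG payment = (others' best without PeakComm) − (others' welfare with PeakComm) = 3130 − 3082 = $48M.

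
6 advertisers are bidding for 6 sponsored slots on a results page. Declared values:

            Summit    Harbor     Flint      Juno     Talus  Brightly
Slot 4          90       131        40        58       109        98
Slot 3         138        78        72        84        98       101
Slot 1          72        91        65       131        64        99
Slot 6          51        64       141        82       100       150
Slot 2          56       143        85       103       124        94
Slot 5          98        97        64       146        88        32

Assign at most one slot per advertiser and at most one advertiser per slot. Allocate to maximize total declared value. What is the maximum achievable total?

Optimal: Summit→Slot 3 ($138), Harbor→Slot 4 ($131), Flint→Slot 6 ($141), Juno→Slot 5 ($146), Talus→Slot 2 ($124), Brightly→Slot 1 ($99) — total 138+131+141+146+124+99 = $779.
Column-greedy (each slot in turn goes to its best remaining advertiser) gives $738, worse by 41.
No other one-to-one assignment exceeds $779.

Max total: $779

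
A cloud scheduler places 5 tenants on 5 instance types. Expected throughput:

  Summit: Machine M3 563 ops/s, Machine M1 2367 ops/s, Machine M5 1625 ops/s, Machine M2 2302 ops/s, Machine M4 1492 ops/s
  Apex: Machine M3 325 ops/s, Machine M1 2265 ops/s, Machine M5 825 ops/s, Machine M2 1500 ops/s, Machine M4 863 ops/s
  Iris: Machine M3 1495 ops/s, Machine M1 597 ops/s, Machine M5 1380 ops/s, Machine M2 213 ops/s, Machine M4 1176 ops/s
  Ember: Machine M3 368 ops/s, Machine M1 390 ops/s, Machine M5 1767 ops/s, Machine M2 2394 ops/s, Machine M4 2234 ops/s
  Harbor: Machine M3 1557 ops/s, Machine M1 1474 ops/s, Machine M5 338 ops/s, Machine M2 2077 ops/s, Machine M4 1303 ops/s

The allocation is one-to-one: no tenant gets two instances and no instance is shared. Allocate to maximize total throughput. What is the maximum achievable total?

This is a one-to-one assignment (maximum-weight bipartite matching).
Optimal: Summit→Machine M2 (2302 ops/s), Apex→Machine M1 (2265 ops/s), Iris→Machine M5 (1380 ops/s), Ember→Machine M4 (2234 ops/s), Harbor→Machine M3 (1557 ops/s) — total 2302+2265+1380+2234+1557 = 9738 ops/s.
Max-entry greedy (repeatedly take the single best remaining cell) gives 8561 ops/s, worse by 1177.
Next-best assignment: Summit→Machine M5, Apex→Machine M1, Iris→Machine M3, Ember→Machine M4, Harbor→Machine M2 = 9696 ops/s.

Maximum total: 9738 ops/s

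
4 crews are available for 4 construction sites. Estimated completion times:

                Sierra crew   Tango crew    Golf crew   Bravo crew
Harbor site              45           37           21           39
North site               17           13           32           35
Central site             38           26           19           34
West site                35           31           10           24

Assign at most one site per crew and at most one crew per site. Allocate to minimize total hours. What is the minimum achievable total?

Min total: 88 hours

This is the linear assignment problem.
Optimal: Sierra crew→North site (17 hours), Tango crew→Central site (26 hours), Golf crew→Harbor site (21 hours), Bravo crew→West site (24 hours) — total 17+26+21+24 = 88 hours.
Next-best assignment: Sierra crew→North site, Tango crew→Central site, Golf crew→West site, Bravo crew→Harbor site = 92 hours.
No other one-to-one assignment undercuts 88 hours.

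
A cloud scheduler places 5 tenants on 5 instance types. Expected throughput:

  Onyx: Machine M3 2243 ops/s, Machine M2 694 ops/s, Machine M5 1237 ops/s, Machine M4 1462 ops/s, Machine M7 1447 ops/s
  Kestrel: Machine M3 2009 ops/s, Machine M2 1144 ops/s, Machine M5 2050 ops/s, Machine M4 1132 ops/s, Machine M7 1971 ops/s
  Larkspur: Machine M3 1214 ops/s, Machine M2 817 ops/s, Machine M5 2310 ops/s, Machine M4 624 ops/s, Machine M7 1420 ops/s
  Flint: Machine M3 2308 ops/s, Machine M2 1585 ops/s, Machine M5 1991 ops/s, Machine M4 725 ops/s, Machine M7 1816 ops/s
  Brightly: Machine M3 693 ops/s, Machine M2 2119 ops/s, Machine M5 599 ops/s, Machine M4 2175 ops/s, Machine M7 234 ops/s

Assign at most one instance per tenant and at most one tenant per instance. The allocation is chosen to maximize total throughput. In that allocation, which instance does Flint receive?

Optimal: Onyx→Machine M3 (2243 ops/s), Kestrel→Machine M7 (1971 ops/s), Larkspur→Machine M5 (2310 ops/s), Flint→Machine M2 (1585 ops/s), Brightly→Machine M4 (2175 ops/s) — total 2243+1971+2310+1585+2175 = 10284 ops/s.
Row-greedy (each tenant in turn takes its best remaining instance) gives 9473 ops/s, worse by 811.
Next-best assignment: Onyx→Machine M4, Kestrel→Machine M7, Larkspur→Machine M5, Flint→Machine M3, Brightly→Machine M2 = 10170 ops/s.
Swapping Onyx↔Flint (Onyx→Machine M2 694 ops/s, Flint→Machine M3 2308 ops/s) loses 826.
Every other assignment is strictly worse.
Flint's own top instance is Machine M3 (2308 ops/s), but forcing Flint→Machine M3 and reassigning the rest optimally gives only 10170 ops/s — worse by 114.

Flint receives Machine M2.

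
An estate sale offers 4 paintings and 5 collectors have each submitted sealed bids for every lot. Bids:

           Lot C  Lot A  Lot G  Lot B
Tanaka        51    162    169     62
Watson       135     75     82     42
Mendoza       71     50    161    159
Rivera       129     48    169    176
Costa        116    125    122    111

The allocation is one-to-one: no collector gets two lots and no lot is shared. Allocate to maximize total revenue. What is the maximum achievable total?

Maximum total: $634

Optimal: Watson→Lot C ($135), Tanaka→Lot A ($162), Mendoza→Lot G ($161), Rivera→Lot B ($176) — total 135+162+161+176 = $634.
Max-entry greedy (repeatedly take the single best remaining cell) gives $605, worse by 29.
Next-best assignment: Watson→Lot C, Tanaka→Lot A, Rivera→Lot G, Mendoza→Lot B = $625.
Every other assignment is strictly worse.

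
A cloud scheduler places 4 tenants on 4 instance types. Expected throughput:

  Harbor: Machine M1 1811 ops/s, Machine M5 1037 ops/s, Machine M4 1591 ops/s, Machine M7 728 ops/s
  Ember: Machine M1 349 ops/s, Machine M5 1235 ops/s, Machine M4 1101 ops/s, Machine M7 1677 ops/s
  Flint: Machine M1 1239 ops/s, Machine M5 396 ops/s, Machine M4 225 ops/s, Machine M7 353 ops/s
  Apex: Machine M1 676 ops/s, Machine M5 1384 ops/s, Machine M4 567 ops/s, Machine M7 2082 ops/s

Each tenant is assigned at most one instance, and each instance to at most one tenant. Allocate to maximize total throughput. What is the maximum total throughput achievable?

Optimal: Harbor→Machine M4 (1591 ops/s), Ember→Machine M5 (1235 ops/s), Flint→Machine M1 (1239 ops/s), Apex→Machine M7 (2082 ops/s) — total 1591+1235+1239+2082 = 6147 ops/s.
Row-greedy (each tenant in turn takes its best remaining instance) gives 4451 ops/s, worse by 1696.
Checked against all permutations: 6147 ops/s is optimal.

Max total: 6147 ops/s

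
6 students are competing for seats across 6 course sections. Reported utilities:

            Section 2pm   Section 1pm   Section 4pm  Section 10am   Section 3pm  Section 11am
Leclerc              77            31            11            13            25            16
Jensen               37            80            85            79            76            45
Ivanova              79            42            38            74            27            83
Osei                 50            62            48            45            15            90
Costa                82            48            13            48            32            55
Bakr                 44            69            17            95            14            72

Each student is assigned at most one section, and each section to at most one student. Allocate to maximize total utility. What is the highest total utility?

Max total: 434 points

Optimal: Leclerc→Section 2pm (77 points), Jensen→Section 4pm (85 points), Ivanova→Section 11am (83 points), Osei→Section 1pm (62 points), Costa→Section 3pm (32 points), Bakr→Section 10am (95 points) — total 77+85+83+62+32+95 = 434 points.
Next-best assignment: Leclerc→Section 3pm, Jensen→Section 4pm, Ivanova→Section 11am, Osei→Section 1pm, Costa→Section 2pm, Bakr→Section 10am = 432 points.
Every other assignment is strictly worse.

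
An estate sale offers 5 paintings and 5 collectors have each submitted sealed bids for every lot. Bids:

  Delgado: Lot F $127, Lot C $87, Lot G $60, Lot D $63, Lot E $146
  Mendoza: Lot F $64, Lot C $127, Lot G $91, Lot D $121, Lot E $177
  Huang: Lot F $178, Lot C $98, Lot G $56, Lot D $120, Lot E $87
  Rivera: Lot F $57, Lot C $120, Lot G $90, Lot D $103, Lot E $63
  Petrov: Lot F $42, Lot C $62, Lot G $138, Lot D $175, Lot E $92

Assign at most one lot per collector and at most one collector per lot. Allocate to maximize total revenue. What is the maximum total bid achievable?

This is the linear assignment problem.
Optimal: Delgado→Lot E ($146), Mendoza→Lot C ($127), Huang→Lot F ($178), Rivera→Lot G ($90), Petrov→Lot D ($175) — total 146+127+178+90+175 = $716.
Column-greedy (each lot in turn goes to its best remaining collector) gives $692, worse by 24.
Next-best assignment: Delgado→Lot G, Mendoza→Lot E, Huang→Lot F, Rivera→Lot C, Petrov→Lot D = $710.
Swapping Petrov↔Mendoza (Petrov→Lot C $62, Mendoza→Lot D $121) loses 119.

Max total: $716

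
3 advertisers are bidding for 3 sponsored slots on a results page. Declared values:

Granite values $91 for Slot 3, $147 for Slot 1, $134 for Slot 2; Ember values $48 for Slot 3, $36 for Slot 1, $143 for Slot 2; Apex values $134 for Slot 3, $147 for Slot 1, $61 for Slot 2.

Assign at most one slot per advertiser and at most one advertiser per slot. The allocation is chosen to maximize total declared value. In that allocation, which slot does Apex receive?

Optimal: Granite→Slot 1 ($147), Ember→Slot 2 ($143), Apex→Slot 3 ($134) — total 147+143+134 = $424.
Every other assignment is strictly worse.
Apex's own top slot is Slot 1 ($147), but forcing Apex→Slot 1 and reassigning the rest optimally gives only $381 — worse by 43.

Apex receives Slot 3.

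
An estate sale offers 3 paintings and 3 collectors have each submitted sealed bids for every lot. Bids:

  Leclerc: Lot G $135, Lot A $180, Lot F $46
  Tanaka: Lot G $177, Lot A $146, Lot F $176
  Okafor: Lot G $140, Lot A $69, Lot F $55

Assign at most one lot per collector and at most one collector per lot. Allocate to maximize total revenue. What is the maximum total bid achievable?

This is the linear assignment problem.
Optimal: Leclerc→Lot A ($180), Tanaka→Lot F ($176), Okafor→Lot G ($140) — total 180+176+140 = $496.
Row-greedy (each collector in turn takes its best remaining lot) gives $412, worse by 84.
Swapping Okafor↔Tanaka (Okafor→Lot F $55, Tanaka→Lot G $177) loses 84.

Max total: $496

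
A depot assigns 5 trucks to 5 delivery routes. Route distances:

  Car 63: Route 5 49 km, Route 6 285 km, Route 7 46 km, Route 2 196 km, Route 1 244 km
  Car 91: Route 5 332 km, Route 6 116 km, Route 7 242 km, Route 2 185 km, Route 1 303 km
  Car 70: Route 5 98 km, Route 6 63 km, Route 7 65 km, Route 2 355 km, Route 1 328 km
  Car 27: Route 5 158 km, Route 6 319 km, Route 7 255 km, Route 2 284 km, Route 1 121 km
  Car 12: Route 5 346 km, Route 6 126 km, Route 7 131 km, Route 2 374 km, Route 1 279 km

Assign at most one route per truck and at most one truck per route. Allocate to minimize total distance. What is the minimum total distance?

This is the linear assignment problem.
Optimal: Car 63→Route 5 (49 km), Car 91→Route 2 (185 km), Car 70→Route 7 (65 km), Car 27→Route 1 (121 km), Car 12→Route 6 (126 km) — total 49+185+65+121+126 = 546 km.
Row-greedy (each truck in turn takes its cheapest remaining route) gives 755 km, worse by 209.
Next-best assignment: Car 63→Route 5, Car 91→Route 2, Car 70→Route 6, Car 27→Route 1, Car 12→Route 7 = 549 km.

Min total: 546 km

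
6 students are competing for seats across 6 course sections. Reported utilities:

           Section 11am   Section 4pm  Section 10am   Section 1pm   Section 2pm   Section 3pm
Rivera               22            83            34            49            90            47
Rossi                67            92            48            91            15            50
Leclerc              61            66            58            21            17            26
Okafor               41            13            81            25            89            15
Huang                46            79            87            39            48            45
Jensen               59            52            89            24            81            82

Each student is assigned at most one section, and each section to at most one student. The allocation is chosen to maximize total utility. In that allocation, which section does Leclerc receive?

This is the linear assignment problem.
Optimal: Rivera→Section 4pm (83 points), Rossi→Section 1pm (91 points), Leclerc→Section 11am (61 points), Okafor→Section 2pm (89 points), Huang→Section 10am (87 points), Jensen→Section 3pm (82 points) — total 83+91+61+89+87+82 = 493 points.
Column-greedy (each section in turn goes to its best remaining student) gives 393 points, worse by 100.
Checked against all permutations: 493 points is optimal.
Leclerc's own top section is Section 4pm (66 points), but forcing Leclerc→Section 4pm and reassigning the rest optimally gives only 457 points — worse by 36.

Leclerc receives Section 11am.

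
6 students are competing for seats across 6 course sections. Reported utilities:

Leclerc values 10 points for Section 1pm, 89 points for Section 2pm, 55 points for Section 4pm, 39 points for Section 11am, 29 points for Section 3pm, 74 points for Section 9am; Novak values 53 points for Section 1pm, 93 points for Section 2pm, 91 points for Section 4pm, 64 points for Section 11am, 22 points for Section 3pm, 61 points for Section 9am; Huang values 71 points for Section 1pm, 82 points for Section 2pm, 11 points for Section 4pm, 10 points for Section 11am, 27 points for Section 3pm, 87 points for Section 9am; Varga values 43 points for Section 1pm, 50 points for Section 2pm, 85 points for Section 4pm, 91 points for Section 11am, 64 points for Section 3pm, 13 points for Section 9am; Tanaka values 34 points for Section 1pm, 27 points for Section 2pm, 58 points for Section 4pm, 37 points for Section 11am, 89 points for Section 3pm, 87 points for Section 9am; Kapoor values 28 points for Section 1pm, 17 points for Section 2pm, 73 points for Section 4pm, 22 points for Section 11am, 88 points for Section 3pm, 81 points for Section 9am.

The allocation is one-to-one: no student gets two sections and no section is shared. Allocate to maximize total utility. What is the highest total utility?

Treat this as an assignment problem: match each student to one section.
Optimal: Leclerc→Section 2pm (89 points), Novak→Section 4pm (91 points), Huang→Section 1pm (71 points), Varga→Section 11am (91 points), Tanaka→Section 9am (87 points), Kapoor→Section 3pm (88 points) — total 89+91+71+91+87+88 = 517 points.
Max-entry greedy (repeatedly take the single best remaining cell) gives 443 points, worse by 74.
Next-best assignment: Leclerc→Section 2pm, Novak→Section 4pm, Huang→Section 1pm, Varga→Section 11am, Tanaka→Section 3pm, Kapoor→Section 9am = 512 points.
Swapping Tanaka↔Huang (Tanaka→Section 1pm 34 points, Huang→Section 9am 87 points) loses 37.
No other one-to-one assignment exceeds 517 points.

Maximum total: 517 points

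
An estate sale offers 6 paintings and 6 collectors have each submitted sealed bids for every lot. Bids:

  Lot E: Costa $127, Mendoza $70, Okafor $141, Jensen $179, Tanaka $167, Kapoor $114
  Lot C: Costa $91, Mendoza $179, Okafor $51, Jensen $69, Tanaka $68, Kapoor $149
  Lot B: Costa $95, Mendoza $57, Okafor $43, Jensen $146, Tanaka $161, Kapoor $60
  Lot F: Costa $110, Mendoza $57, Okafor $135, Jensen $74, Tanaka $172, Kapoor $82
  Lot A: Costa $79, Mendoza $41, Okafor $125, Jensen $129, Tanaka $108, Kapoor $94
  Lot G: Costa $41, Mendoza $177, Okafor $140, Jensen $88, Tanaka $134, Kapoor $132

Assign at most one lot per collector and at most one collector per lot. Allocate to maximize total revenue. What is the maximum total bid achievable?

Treat this as an assignment problem: match each collector to one lot.
Optimal: Costa→Lot F ($110), Mendoza→Lot G ($177), Okafor→Lot A ($125), Jensen→Lot E ($179), Tanaka→Lot B ($161), Kapoor→Lot C ($149) — total 110+177+125+179+161+149 = $901.
Max-entry greedy (repeatedly take the single best remaining cell) gives $859, worse by 42.
Next-best assignment: Costa→Lot B, Mendoza→Lot G, Okafor→Lot A, Jensen→Lot E, Tanaka→Lot F, Kapoor→Lot C = $897.
Swapping Jensen↔Okafor (Jensen→Lot A $129, Okafor→Lot E $141) loses 34.
No other one-to-one assignment exceeds $901.

Max total: $901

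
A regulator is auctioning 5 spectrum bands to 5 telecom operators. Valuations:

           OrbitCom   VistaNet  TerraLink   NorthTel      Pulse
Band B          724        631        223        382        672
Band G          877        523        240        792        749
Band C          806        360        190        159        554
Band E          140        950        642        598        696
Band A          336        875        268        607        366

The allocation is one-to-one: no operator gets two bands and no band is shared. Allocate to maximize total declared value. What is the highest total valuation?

Maximum total: $3787M

Optimal: OrbitCom→Band C ($806M), VistaNet→Band A ($875M), TerraLink→Band E ($642M), NorthTel→Band G ($792M), Pulse→Band B ($672M) — total 806+875+642+792+672 = $3787M.
Column-greedy (each band in turn goes to its best remaining operator) gives $3288M, worse by 499.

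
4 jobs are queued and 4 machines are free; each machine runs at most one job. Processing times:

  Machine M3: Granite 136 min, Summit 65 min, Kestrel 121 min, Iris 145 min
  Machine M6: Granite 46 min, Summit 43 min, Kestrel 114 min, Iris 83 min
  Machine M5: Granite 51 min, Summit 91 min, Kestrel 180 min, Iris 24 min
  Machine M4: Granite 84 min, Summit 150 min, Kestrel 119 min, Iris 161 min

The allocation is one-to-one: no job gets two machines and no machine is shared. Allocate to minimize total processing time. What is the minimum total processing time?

Minimum total: 254 min

Optimal: Granite→Machine M6 (46 min), Summit→Machine M3 (65 min), Kestrel→Machine M4 (119 min), Iris→Machine M5 (24 min) — total 46+65+119+24 = 254 min.
Min-entry greedy (repeatedly take the single cheapest remaining cell) gives 272 min, worse by 18.
Checked against all permutations: 254 min is optimal.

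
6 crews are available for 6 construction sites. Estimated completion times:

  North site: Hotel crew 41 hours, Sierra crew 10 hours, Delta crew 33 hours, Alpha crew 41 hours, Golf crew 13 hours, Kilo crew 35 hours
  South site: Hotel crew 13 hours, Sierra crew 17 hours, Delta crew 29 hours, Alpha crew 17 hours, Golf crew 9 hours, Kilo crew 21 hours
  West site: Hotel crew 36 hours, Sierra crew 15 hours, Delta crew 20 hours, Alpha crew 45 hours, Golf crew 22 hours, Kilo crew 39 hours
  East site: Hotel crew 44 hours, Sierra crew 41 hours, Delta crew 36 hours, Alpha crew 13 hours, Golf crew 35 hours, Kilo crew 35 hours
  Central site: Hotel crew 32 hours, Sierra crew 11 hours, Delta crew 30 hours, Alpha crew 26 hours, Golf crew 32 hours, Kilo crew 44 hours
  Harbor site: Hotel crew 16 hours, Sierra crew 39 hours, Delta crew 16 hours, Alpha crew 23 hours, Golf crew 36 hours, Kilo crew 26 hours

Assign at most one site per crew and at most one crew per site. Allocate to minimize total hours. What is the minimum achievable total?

This is a one-to-one assignment (minimum-cost bipartite matching).
Optimal: Hotel crew→Harbor site (16 hours), Sierra crew→Central site (11 hours), Delta crew→West site (20 hours), Alpha crew→East site (13 hours), Golf crew→North site (13 hours), Kilo crew→South site (21 hours) — total 16+11+20+13+13+21 = 94 hours.
Next-best assignment: Hotel crew→South site, Sierra crew→Central site, Delta crew→West site, Alpha crew→East site, Golf crew→North site, Kilo crew→Harbor site = 96 hours.
Swapping Sierra crew↔Alpha crew (Sierra crew→East site 41 hours, Alpha crew→Central site 26 hours) adds 43.
Checked against all permutations: 94 hours is optimal.

Min total: 94 hours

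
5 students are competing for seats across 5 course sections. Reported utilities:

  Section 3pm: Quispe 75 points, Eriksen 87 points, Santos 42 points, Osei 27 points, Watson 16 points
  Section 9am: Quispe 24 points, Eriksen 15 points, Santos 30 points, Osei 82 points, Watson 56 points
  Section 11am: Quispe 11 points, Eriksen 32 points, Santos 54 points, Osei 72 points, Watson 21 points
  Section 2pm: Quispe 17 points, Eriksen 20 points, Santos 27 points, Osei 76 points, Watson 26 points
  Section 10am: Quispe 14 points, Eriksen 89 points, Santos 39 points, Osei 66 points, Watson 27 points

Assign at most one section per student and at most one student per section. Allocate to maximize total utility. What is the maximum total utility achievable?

Optimal: Quispe→Section 3pm (75 points), Eriksen→Section 10am (89 points), Santos→Section 11am (54 points), Osei→Section 2pm (76 points), Watson→Section 9am (56 points) — total 75+89+54+76+56 = 350 points.
Row-greedy (each student in turn takes its best remaining section) gives 326 points, worse by 24.
No other one-to-one assignment exceeds 350 points.

Max total: 350 points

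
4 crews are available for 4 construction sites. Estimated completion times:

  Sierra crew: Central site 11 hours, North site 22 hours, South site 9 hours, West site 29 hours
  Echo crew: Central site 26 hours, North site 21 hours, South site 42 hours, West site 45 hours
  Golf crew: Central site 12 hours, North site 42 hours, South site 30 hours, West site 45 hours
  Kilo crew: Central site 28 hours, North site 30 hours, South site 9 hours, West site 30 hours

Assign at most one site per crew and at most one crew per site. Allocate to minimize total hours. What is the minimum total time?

Optimal: Sierra crew→West site (29 hours), Echo crew→North site (21 hours), Golf crew→Central site (12 hours), Kilo crew→South site (9 hours) — total 29+21+12+9 = 71 hours.
Min-entry greedy (repeatedly take the single cheapest remaining cell) gives 72 hours, worse by 1.
Every other assignment is strictly worse.

Minimum total: 71 hours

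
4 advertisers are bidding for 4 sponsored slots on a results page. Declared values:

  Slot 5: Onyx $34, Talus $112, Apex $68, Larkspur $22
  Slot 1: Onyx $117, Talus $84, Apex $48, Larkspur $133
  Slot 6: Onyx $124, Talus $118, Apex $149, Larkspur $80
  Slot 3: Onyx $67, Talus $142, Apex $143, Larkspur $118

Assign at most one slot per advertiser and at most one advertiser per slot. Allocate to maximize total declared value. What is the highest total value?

Maximum total: $512

This is the linear assignment problem.
Optimal: Onyx→Slot 6 ($124), Talus→Slot 5 ($112), Apex→Slot 3 ($143), Larkspur→Slot 1 ($133) — total 124+112+143+133 = $512.
Column-greedy (each slot in turn goes to its best remaining advertiser) gives $461, worse by 51.
Swapping Onyx↔Larkspur (Onyx→Slot 1 $117, Larkspur→Slot 6 $80) loses 60.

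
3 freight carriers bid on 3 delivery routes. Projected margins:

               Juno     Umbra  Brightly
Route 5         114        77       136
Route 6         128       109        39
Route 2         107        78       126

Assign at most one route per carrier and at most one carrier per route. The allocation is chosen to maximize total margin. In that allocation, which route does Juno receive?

Juno receives Route 2.

This is the linear assignment problem.
Optimal: Juno→Route 2 ($107k), Umbra→Route 6 ($109k), Brightly→Route 5 ($136k) — total 107+109+136 = $352k.
Max-entry greedy (repeatedly take the single best remaining cell) gives $342k, worse by 10.
Swapping Brightly↔Umbra (Brightly→Route 6 $39k, Umbra→Route 5 $77k) loses 129.
Checked against all permutations: $352k is optimal.
Juno's own top route is Route 6 ($128k), but forcing Juno→Route 6 and reassigning the rest optimally gives only $342k — worse by 10.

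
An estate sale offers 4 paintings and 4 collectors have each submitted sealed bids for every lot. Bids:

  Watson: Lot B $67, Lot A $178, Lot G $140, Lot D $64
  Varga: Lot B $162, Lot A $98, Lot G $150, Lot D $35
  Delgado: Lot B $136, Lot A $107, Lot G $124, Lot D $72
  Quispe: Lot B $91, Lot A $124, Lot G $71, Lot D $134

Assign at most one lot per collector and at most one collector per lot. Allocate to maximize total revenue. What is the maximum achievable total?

Maximum total: $598

Optimal: Watson→Lot A ($178), Varga→Lot B ($162), Delgado→Lot G ($124), Quispe→Lot D ($134) — total 178+162+124+134 = $598.
Swapping Watson↔Quispe (Watson→Lot D $64, Quispe→Lot A $124) loses 124.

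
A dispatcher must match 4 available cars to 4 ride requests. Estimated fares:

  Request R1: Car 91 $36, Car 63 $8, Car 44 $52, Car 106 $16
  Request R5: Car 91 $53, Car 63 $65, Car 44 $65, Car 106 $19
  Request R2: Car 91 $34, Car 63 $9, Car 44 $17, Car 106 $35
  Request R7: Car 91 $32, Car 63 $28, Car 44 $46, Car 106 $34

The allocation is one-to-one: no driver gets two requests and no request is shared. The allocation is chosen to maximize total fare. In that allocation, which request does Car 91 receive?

Car 91 receives Request R2.

This is the linear assignment problem.
Optimal: Car 91→Request R2 ($34), Car 63→Request R5 ($65), Car 44→Request R1 ($52), Car 106→Request R7 ($34) — total 34+65+52+34 = $185.
Column-greedy (each request in turn goes to its best remaining driver) gives $184, worse by 1.
Swapping Car 91↔Car 44 (Car 91→Request R1 $36, Car 44→Request R2 $17) loses 33.
Checked against all permutations: $185 is optimal.
Car 91's own top request is Request R5 ($53), but forcing Car 91→Request R5 and reassigning the rest optimally gives only $168 — worse by 17.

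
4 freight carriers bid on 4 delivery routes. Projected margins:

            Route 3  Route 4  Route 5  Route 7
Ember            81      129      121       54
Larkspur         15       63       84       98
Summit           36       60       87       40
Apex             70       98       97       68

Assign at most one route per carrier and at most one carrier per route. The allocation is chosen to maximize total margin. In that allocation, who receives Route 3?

This is a one-to-one assignment (maximum-weight bipartite matching).
Optimal: Ember→Route 4 ($129k), Larkspur→Route 7 ($98k), Summit→Route 5 ($87k), Apex→Route 3 ($70k) — total 129+98+87+70 = $384k.
Max-entry greedy (repeatedly take the single best remaining cell) gives $360k, worse by 24.
Next-best assignment: Ember→Route 3, Larkspur→Route 7, Summit→Route 5, Apex→Route 4 = $364k.
No other one-to-one assignment exceeds $384k.
Apex's own top route is Route 4 ($98k), but forcing Apex→Route 4 and reassigning the rest optimally gives only $364k — worse by 20.

Apex receives Route 3.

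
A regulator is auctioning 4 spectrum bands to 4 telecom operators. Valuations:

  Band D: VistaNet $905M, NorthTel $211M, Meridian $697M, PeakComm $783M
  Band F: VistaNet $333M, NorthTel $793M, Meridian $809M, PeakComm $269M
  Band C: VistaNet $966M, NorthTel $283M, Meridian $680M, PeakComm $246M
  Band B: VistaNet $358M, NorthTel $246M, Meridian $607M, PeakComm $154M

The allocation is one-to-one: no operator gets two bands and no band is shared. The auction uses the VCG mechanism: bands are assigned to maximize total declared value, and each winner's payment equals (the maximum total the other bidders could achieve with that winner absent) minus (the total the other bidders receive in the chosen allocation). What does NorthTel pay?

NorthTel pays $202M.

Efficient allocation: VistaNet→Band C ($966M), NorthTel→Band F ($793M), Meridian→Band B ($607M), PeakComm→Band D ($783M); total welfare W = $3149M.
NorthTel receives Band F at value $793M, so the others get W − 793 = $2356M.
Without NorthTel: best allocation of the remaining 3 bidders over all 4 bands is VistaNet→Band C ($966M), Meridian→Band F ($809M), PeakComm→Band D ($783M), total $2558M.
VCG payment = (others' best without NorthTel) − (others' welfare with NorthTel) = 2558 − 2356 = $202M.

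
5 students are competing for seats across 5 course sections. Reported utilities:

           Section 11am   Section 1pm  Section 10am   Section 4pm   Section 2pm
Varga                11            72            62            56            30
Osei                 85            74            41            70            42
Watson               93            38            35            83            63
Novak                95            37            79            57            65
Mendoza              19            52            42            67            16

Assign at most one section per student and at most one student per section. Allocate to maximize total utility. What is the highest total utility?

Maximum total: 366 points

Optimal: Varga→Section 1pm (72 points), Osei→Section 11am (85 points), Watson→Section 2pm (63 points), Novak→Section 10am (79 points), Mendoza→Section 4pm (67 points) — total 72+85+63+79+67 = 366 points.
Column-greedy (each section in turn goes to its best remaining student) gives 330 points, worse by 36.
Next-best assignment: Varga→Section 10am, Osei→Section 1pm, Watson→Section 11am, Novak→Section 2pm, Mendoza→Section 4pm = 361 points.
Swapping Watson↔Varga (Watson→Section 1pm 38 points, Varga→Section 2pm 30 points) loses 67.
Every other assignment is strictly worse.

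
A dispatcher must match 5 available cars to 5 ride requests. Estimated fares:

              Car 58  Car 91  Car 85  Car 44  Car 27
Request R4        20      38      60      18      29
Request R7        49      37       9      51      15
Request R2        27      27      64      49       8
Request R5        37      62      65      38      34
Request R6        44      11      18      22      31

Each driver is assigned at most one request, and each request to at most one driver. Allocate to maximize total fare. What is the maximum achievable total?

Optimal: Car 58→Request R7 ($49), Car 91→Request R5 ($62), Car 85→Request R4 ($60), Car 44→Request R2 ($49), Car 27→Request R6 ($31) — total 49+62+60+49+31 = $251.
Row-greedy (each driver in turn takes its best remaining request) gives $226, worse by 25.

Maximum total: $251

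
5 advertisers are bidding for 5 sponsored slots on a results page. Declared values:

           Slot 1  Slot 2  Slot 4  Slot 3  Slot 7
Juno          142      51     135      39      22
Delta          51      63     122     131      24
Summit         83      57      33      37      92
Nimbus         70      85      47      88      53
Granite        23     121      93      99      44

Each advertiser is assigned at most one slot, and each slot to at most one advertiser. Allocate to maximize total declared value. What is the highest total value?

Max total: $565

Optimal: Juno→Slot 1 ($142), Delta→Slot 4 ($122), Summit→Slot 7 ($92), Nimbus→Slot 3 ($88), Granite→Slot 2 ($121) — total 142+122+92+88+121 = $565.
Row-greedy (each advertiser in turn takes its best remaining slot) gives $543, worse by 22.
Swapping Juno↔Delta (Juno→Slot 4 $135, Delta→Slot 1 $51) loses 78.
Every other assignment is strictly worse.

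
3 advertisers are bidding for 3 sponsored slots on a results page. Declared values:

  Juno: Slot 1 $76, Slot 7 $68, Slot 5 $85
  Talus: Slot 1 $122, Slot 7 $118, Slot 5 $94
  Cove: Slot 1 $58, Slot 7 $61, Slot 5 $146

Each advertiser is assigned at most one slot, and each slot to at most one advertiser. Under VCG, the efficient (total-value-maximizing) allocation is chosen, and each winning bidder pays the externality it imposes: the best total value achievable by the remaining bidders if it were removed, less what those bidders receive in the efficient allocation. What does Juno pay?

Juno pays $4.

Efficient allocation: Juno→Slot 1 ($76), Talus→Slot 7 ($118), Cove→Slot 5 ($146); total welfare W = $340.
Juno receives Slot 1 at value $76, so the others get W − 76 = $264.
Without Juno: best allocation of the remaining 2 bidders over all 3 slots is Talus→Slot 1 ($122), Cove→Slot 5 ($146), total $268.
VCG payment = (others' best without Juno) − (others' welfare with Juno) = 268 − 264 = $4.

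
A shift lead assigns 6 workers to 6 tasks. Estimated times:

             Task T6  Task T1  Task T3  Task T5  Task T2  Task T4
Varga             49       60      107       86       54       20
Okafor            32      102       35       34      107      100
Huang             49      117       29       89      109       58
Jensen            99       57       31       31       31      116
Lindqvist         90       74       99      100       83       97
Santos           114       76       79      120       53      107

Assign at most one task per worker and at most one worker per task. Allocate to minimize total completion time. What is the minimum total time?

Optimal: Varga→Task T4 (20 min), Okafor→Task T6 (32 min), Huang→Task T3 (29 min), Jensen→Task T5 (31 min), Lindqvist→Task T1 (74 min), Santos→Task T2 (53 min) — total 20+32+29+31+74+53 = 239 min.
Column-greedy (each task in turn goes to its cheapest remaining worker) gives 354 min, worse by 115.
Next-best assignment: Varga→Task T4, Okafor→Task T5, Huang→Task T6, Jensen→Task T3, Lindqvist→Task T1, Santos→Task T2 = 261 min.
Swapping Lindqvist↔Varga (Lindqvist→Task T4 97 min, Varga→Task T1 60 min) adds 63.
Every other assignment is strictly worse.

Min total: 239 min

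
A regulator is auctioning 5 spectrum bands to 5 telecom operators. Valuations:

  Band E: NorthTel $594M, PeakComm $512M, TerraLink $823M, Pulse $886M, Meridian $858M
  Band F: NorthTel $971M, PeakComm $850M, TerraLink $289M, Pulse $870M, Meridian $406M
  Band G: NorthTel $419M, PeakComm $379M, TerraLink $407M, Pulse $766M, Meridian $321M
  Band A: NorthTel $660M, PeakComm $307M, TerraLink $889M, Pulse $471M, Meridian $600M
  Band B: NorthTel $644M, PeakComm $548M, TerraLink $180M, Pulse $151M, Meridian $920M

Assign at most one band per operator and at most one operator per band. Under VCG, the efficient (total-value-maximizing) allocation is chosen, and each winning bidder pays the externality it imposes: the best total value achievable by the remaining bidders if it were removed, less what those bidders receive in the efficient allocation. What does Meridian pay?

Efficient allocation: NorthTel→Band F ($971M), PeakComm→Band E ($512M), TerraLink→Band A ($889M), Pulse→Band G ($766M), Meridian→Band B ($920M); total welfare W = $4058M.
Meridian receives Band B at value $920M, so the others get W − 920 = $3138M.
Without Meridian: best allocation of the remaining 4 bidders over all 5 bands is NorthTel→Band F ($971M), PeakComm→Band B ($548M), TerraLink→Band A ($889M), Pulse→Band E ($886M), total $3294M.
VCG payment = (others' best without Meridian) − (others' welfare with Meridian) = 3294 − 3138 = $156M.

Meridian pays $156M.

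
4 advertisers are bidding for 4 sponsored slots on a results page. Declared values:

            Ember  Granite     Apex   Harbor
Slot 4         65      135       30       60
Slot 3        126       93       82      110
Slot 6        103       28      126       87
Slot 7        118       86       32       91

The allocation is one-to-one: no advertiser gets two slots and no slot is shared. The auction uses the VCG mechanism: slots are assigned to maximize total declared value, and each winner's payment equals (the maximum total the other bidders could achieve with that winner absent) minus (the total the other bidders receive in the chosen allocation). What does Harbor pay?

Efficient allocation: Ember→Slot 7 ($118), Granite→Slot 4 ($135), Apex→Slot 6 ($126), Harbor→Slot 3 ($110); total welfare W = $489.
Harbor receives Slot 3 at value $110, so the others get W − 110 = $379.
Without Harbor: best allocation of the remaining 3 bidders over all 4 slots is Ember→Slot 3 ($126), Granite→Slot 4 ($135), Apex→Slot 6 ($126), total $387.
VCG payment = (others' best without Harbor) − (others' welfare with Harbor) = 387 − 379 = $8.

Harbor pays $8.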